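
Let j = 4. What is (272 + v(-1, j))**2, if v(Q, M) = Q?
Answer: 73441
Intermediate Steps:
(272 + v(-1, j))**2 = (272 - 1)**2 = 271**2 = 73441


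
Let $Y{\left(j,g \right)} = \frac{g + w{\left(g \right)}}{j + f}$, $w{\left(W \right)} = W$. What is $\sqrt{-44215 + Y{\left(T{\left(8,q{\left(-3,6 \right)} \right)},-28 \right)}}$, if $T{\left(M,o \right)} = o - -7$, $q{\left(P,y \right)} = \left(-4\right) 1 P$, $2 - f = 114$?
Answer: $\frac{13 i \sqrt{2262783}}{93} \approx 210.27 i$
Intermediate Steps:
$f = -112$ ($f = 2 - 114 = -112$)
$q{\left(P,y \right)} = - 4 P$
$T{\left(M,o \right)} = 7 + o$ ($T{\left(M,o \right)} = o + 7 = 7 + o$)
$Y{\left(j,g \right)} = \frac{2 g}{-112 + j}$ ($Y{\left(j,g \right)} = \frac{g + g}{j - 112} = \frac{2 g}{-112 + j}$)
$\sqrt{-44215 + Y{\left(T{\left(8,q{\left(-3,6 \right)} \right)},-28 \right)}} = \sqrt{-44215 + 2 \left(-28\right) \frac{1}{-112 + \left(7 - -12\right)}} = \sqrt{-44215 + 2 \left(-28\right) \frac{1}{-112 + \left(7 + 12\right)}} = \sqrt{-44215 + 2 \left(-28\right) \frac{1}{-112 + 19}} = \sqrt{-44215 + 2 \left(-28\right) \frac{1}{-93}} = \sqrt{-44215 + 2 \left(-28\right) \left(- \frac{1}{93}\right)} = \sqrt{-44215 + \frac{56}{93}} = \sqrt{- \frac{4111939}{93}} = \frac{13 i \sqrt{2262783}}{93}$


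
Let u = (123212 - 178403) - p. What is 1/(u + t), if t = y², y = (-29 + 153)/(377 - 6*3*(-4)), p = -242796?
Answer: 201601/37821370981 ≈ 5.3303e-6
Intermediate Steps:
y = 124/449 (y = 124/(377 - 18*(-4)) = 124/(377 + 72) = 124/449 ≈ 0.27617)
u = 187605 (u = (123212 - 178403) - 1*(-242796) = -55191 + 242796 = 187605)
t = 15376/201601 (t = (124/449)² = 15376/201601 ≈ 0.076270)
1/(u + t) = 1/(187605 + 15376/201601) = 1/(37821370981/201601) = 201601/37821370981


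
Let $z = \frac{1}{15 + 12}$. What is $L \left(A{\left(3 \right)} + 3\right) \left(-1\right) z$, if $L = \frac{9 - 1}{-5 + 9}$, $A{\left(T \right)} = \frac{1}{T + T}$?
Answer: $- \frac{19}{81} \approx -0.23457$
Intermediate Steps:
$A{\left(T \right)} = \frac{1}{2 T}$
$z = \frac{1}{27} \approx 0.037037$
$L = 2$ ($L = \frac{8}{4} = 8 \cdot \frac{1}{4} = 2$)
$L \left(A{\left(3 \right)} + 3\right) \left(-1\right) z = 2 \left(\frac{1}{2 \cdot 3} + 3\right) \left(-1\right) \frac{1}{27} = 2 \left(\frac{1}{2} \cdot \frac{1}{3} + 3\right) \left(-1\right) \frac{1}{27} = 2 \left(\frac{1}{6} + 3\right) \left(-1\right) \frac{1}{27} = 2 \cdot \frac{19}{6} \left(-1\right) \frac{1}{27} = 2 \left(- \frac{19}{6}\right) \frac{1}{27} = \left(- \frac{19}{3}\right) \frac{1}{27} = - \frac{19}{81}$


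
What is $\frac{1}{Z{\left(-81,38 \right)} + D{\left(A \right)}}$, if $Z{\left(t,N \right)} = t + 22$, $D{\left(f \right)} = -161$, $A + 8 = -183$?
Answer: $- \frac{1}{220} \approx -0.0045455$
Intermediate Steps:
$A = -191$ ($A = -8 - 183 = -191$)
$Z{\left(t,N \right)} = 22 + t$
$\frac{1}{Z{\left(-81,38 \right)} + D{\left(A \right)}} = \frac{1}{\left(22 - 81\right) - 161} = \frac{1}{-59 - 161} = \frac{1}{-220} = - \frac{1}{220}$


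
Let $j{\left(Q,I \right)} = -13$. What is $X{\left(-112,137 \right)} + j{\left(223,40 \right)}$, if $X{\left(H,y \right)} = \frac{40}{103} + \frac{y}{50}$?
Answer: $- \frac{50839}{5150} \approx -9.8716$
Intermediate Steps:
$X{\left(H,y \right)} = \frac{40}{103} + \frac{y}{50}$ ($X{\left(H,y \right)} = 40 \cdot \frac{1}{103} + y \frac{1}{50} = \frac{40}{103} + \frac{y}{50}$)
$X{\left(-112,137 \right)} + j{\left(223,40 \right)} = \left(\frac{40}{103} + \frac{1}{50} \cdot 137\right) - 13 = \left(\frac{40}{103} + \frac{137}{50}\right) - 13 = \frac{16111}{5150} - 13 = - \frac{50839}{5150}$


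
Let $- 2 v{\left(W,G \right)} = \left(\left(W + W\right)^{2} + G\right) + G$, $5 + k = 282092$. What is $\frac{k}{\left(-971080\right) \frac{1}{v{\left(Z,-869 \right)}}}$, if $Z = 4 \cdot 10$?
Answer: $\frac{657544797}{971080} \approx 677.13$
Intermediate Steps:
$k = 282087$ ($k = -5 + 282092 = 282087$)
$Z = 40$
$v{\left(W,G \right)} = - G - 2 W^{2}$ ($v{\left(W,G \right)} = - \frac{\left(\left(W + W\right)^{2} + G\right) + G}{2} = - \frac{\left(\left(2 W\right)^{2} + G\right) + G}{2} = - \frac{\left(4 W^{2} + G\right) + G}{2} = - \frac{\left(G + 4 W^{2}\right) + G}{2} = - \frac{2 G + 4 W^{2}}{2} = - G - 2 W^{2}$)
$\frac{k}{\left(-971080\right) \frac{1}{v{\left(Z,-869 \right)}}} = \frac{282087}{\left(-971080\right) \frac{1}{\left(-1\right) \left(-869\right) - 2 \cdot 40^{2}}} = \frac{282087}{\left(-971080\right) \frac{1}{869 - 3200}} = \frac{282087}{\left(-971080\right) \frac{1}{-2331}} = \frac{282087}{\left(-971080\right) \left(- \frac{1}{2331}\right)} = \frac{282087}{\frac{971080}{2331}} = 282087 \cdot \frac{2331}{971080} = \frac{657544797}{971080}$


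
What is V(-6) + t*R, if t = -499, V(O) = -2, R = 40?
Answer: -19962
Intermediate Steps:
V(-6) + t*R = -2 - 499*40 = -2 - 19960 = -19962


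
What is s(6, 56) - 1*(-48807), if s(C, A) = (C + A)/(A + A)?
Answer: 2733223/56 ≈ 48808.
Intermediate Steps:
s(C, A) = (A + C)/(2*A) (s(C, A) = (A + C)/((2*A)) = (A + C)*(1/(2*A)) = (A + C)/(2*A))
s(6, 56) - 1*(-48807) = (½)*(56 + 6)/56 - 1*(-48807) = (½)*(1/56)*62 + 48807 = 31/56 + 48807 = 2733223/56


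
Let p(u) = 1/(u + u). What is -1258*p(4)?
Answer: -629/4 ≈ -157.25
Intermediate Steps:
p(u) = 1/(2*u)
-1258*p(4) = -629/4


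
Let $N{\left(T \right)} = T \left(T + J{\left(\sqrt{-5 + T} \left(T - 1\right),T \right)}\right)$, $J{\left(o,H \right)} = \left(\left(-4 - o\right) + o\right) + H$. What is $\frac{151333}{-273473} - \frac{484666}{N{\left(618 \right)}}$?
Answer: $- \frac{17697455659}{14872555632} \approx -1.1899$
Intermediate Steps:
$J{\left(o,H \right)} = -4 + H$
$N{\left(T \right)} = T \left(-4 + 2 T\right)$ ($N{\left(T \right)} = T \left(T + \left(-4 + T\right)\right) = T \left(-4 + 2 T\right)$)
$\frac{151333}{-273473} - \frac{484666}{N{\left(618 \right)}} = \frac{151333}{-273473} - \frac{484666}{2 \cdot 618 \left(-2 + 618\right)} = 151333 \left(- \frac{1}{273473}\right) - \frac{484666}{2 \cdot 618 \cdot 616} = - \frac{151333}{273473} - \frac{484666}{761376} = - \frac{151333}{273473} - \frac{34619}{54384} = - \frac{17697455659}{14872555632}$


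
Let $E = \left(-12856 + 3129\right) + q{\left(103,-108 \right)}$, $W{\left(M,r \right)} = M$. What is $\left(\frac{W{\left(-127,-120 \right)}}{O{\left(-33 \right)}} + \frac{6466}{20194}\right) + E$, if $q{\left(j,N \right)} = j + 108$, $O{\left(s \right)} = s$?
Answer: $- \frac{3169351708}{333201} \approx -9511.8$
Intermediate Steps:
$q{\left(j,N \right)} = 108 + j$
$E = -9516$ ($E = \left(-12856 + 3129\right) + \left(108 + 103\right) = -9727 + 211 = -9516$)
$\left(\frac{W{\left(-127,-120 \right)}}{O{\left(-33 \right)}} + \frac{6466}{20194}\right) + E = \left(- \frac{127}{-33} + \frac{6466}{20194}\right) - 9516 = \left(\left(-127\right) \left(- \frac{1}{33}\right) + 6466 \cdot \frac{1}{20194}\right) - 9516 = \left(\frac{127}{33} + \frac{3233}{10097}\right) - 9516 = \frac{1389008}{333201} - 9516 = - \frac{3169351708}{333201}$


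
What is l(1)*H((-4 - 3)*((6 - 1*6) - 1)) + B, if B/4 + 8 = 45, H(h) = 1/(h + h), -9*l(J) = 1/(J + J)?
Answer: 37295/252 ≈ 148.00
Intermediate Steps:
l(J) = -1/(18*J) (l(J) = -1/(9*(J + J)) = -1/(2*J)/9 = -1/(18*J))
H(h) = 1/(2*h)
B = 148 (B = -32 + 4*45 = -32 + 180 = 148)
l(1)*H((-4 - 3)*((6 - 1*6) - 1)) + B = (-1/18/1)*(1/(2*(((-4 - 3)*((6 - 1*6) - 1))))) + 148 = (-1/18*1)*(1/(2*((-7*((6 - 6) - 1))))) + 148 = -1/(36*((-7*(0 - 1)))) + 148 = -1/(36*((-7*(-1)))) + 148 = -1/(36*7) + 148 = -1/18*1/14 + 148 = -1/252 + 148 = 37295/252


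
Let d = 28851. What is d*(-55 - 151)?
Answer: -5943306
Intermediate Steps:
d*(-55 - 151) = 28851*(-55 - 151) = 28851*(-206) = -5943306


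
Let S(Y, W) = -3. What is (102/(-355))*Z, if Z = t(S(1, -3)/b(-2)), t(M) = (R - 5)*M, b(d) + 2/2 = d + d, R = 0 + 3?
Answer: 612/1775 ≈ 0.34479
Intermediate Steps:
R = 3
b(d) = -1 + 2*d (b(d) = -1 + (d + d) = -1 + 2*d)
t(M) = -2*M (t(M) = (3 - 5)*M = -2*M)
Z = -6/5 (Z = -(-6)/(-1 + 2*(-2)) = -(-6)/(-1 - 4) = -(-6)/(-5) = -(-6)*(-1)/5 = -2*⅗ = -6/5 ≈ -1.2000)
(102/(-355))*Z = (102/(-355))*(-6/5) = (102*(-1/355))*(-6/5) = -102/355*(-6/5) = 612/1775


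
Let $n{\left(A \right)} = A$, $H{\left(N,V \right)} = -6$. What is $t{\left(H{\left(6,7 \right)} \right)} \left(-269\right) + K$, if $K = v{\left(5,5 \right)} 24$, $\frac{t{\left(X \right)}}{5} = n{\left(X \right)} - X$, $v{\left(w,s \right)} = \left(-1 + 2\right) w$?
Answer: $120$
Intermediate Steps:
$v{\left(w,s \right)} = w$ ($v{\left(w,s \right)} = 1 w = w$)
$t{\left(X \right)} = 0$ ($t{\left(X \right)} = 5 \left(X - X\right) = 5 \cdot 0 = 0$)
$K = 120$ ($K = 5 \cdot 24 = 120$)
$t{\left(H{\left(6,7 \right)} \right)} \left(-269\right) + K = 0 \left(-269\right) + 120 = 0 + 120 = 120$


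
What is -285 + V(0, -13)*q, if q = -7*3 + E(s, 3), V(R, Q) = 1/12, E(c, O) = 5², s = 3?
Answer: -854/3 ≈ -284.67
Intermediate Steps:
E(c, O) = 25
V(R, Q) = 1/12
q = 4 (q = -7*3 + 25 = -21 + 25 = 4)
-285 + V(0, -13)*q = -285 + (1/12)*4 = -285 + ⅓ = -854/3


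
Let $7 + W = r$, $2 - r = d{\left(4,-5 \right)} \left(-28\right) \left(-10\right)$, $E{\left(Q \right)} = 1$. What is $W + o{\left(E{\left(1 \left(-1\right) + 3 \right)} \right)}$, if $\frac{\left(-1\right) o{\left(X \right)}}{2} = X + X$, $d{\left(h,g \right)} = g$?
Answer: $1391$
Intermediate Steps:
$o{\left(X \right)} = - 4 X$ ($o{\left(X \right)} = - 2 \left(X + X\right) = - 2 \cdot 2 X = - 4 X$)
$r = 1402$ ($r = 2 - \left(-5\right) \left(-28\right) \left(-10\right) = 2 - 140 \left(-10\right) = 2 - -1400 = 2 + 1400 = 1402$)
$W = 1395$ ($W = -7 + 1402 = 1395$)
$W + o{\left(E{\left(1 \left(-1\right) + 3 \right)} \right)} = 1395 - 4 = 1391$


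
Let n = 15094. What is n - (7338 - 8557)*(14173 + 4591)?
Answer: 22888410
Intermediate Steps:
n - (7338 - 8557)*(14173 + 4591) = 15094 - (7338 - 8557)*(14173 + 4591) = 15094 - (-1219)*18764 = 15094 - 1*(-22873316) = 15094 + 22873316 = 22888410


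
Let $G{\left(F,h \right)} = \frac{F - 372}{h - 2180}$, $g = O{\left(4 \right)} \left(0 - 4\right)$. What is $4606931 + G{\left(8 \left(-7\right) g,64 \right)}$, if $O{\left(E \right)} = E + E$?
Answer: $\frac{2437066144}{529} \approx 4.6069 \cdot 10^{6}$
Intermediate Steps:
$O{\left(E \right)} = 2 E$
$g = -32$ ($g = 2 \cdot 4 \left(0 - 4\right) = 8 \left(-4\right) = -32$)
$G{\left(F,h \right)} = \frac{-372 + F}{-2180 + h}$
$4606931 + G{\left(8 \left(-7\right) g,64 \right)} = 4606931 + \frac{-372 + 8 \left(-7\right) \left(-32\right)}{-2180 + 64} = 4606931 + \frac{-372 - -1792}{-2116} = 4606931 - \frac{-372 + 1792}{2116} = 4606931 - \frac{355}{529} = \frac{2437066144}{529}$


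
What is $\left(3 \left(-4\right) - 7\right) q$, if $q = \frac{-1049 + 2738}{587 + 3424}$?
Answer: $- \frac{10697}{1337} \approx -8.0007$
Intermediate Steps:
$q = \frac{563}{1337}$ ($q = \frac{1689}{4011} = 1689 \cdot \frac{1}{4011} = \frac{563}{1337} \approx 0.42109$)
$\left(3 \left(-4\right) - 7\right) q = \left(3 \left(-4\right) - 7\right) \frac{563}{1337} = \left(-12 - 7\right) \frac{563}{1337} = \left(-19\right) \frac{563}{1337} = - \frac{10697}{1337}$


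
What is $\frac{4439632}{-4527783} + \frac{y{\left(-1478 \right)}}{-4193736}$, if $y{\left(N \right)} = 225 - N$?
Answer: $- \frac{6208785119867}{6329442189096} \approx -0.98094$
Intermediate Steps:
$\frac{4439632}{-4527783} + \frac{y{\left(-1478 \right)}}{-4193736} = \frac{4439632}{-4527783} + \frac{225 - -1478}{-4193736} = 4439632 \left(- \frac{1}{4527783}\right) + \left(225 + 1478\right) \left(- \frac{1}{4193736}\right) = - \frac{4439632}{4527783} + 1703 \left(- \frac{1}{4193736}\right) = - \frac{4439632}{4527783} - \frac{1703}{4193736} = - \frac{6208785119867}{6329442189096}$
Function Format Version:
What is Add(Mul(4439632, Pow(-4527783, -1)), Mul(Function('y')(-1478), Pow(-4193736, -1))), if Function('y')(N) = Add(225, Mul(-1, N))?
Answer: Rational(-6208785119867, 6329442189096) ≈ -0.98094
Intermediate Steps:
Add(Mul(4439632, Pow(-4527783, -1)), Mul(Function('y')(-1478), Pow(-4193736, -1))) = Add(Mul(4439632, Pow(-4527783, -1)), Mul(Add(225, Mul(-1, -1478)), Pow(-4193736, -1))) = Add(Mul(4439632, Rational(-1, 4527783)), Mul(Add(225, 1478), Rational(-1, 4193736))) = Add(Rational(-4439632, 4527783), Mul(1703, Rational(-1, 4193736))) = Add(Rational(-4439632, 4527783), Rational(-1703, 4193736)) = Rational(-6208785119867, 6329442189096)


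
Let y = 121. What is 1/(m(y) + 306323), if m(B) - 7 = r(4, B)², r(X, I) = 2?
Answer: 1/306334 ≈ 3.2644e-6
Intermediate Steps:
m(B) = 11 (m(B) = 7 + 2² = 7 + 4 = 11)
1/(m(y) + 306323) = 1/(11 + 306323) = 1/306334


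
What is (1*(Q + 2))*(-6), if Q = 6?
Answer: -48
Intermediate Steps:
(1*(Q + 2))*(-6) = (1*(6 + 2))*(-6) = (1*8)*(-6) = 8*(-6) = -48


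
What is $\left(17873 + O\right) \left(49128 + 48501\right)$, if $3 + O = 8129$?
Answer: $2538256371$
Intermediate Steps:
$O = 8126$ ($O = -3 + 8129 = 8126$)
$\left(17873 + O\right) \left(49128 + 48501\right) = \left(17873 + 8126\right) \left(49128 + 48501\right) = 25999 \cdot 97629 = 2538256371$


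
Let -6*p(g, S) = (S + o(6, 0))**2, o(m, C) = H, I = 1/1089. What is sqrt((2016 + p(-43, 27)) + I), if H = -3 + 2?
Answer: sqrt(2072731)/33 ≈ 43.627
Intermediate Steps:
I = 1/1089 ≈ 0.00091827
H = -1
o(m, C) = -1
p(g, S) = -(-1 + S)**2/6 (p(g, S) = -(S - 1)**2/6 = -(-1 + S)**2/6)
sqrt((2016 + p(-43, 27)) + I) = sqrt((2016 - (-1 + 27)**2/6) + 1/1089) = sqrt((2016 - 1/6*26**2) + 1/1089) = sqrt((2016 - 1/6*676) + 1/1089) = sqrt((2016 - 338/3) + 1/1089) = sqrt(5710/3 + 1/1089) = sqrt(2072731/1089) = sqrt(2072731)/33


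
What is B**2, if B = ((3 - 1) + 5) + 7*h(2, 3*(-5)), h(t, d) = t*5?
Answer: 5929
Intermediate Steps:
h(t, d) = 5*t
B = 77 (B = ((3 - 1) + 5) + 7*(5*2) = (2 + 5) + 7*10 = 7 + 70 = 77)
B**2 = 77**2 = 5929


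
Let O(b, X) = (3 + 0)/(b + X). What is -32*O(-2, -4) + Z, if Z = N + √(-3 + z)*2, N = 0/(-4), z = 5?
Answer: 16 + 2*√2 ≈ 18.828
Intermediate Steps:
O(b, X) = 3/(X + b)
N = 0 (N = 0*(-¼) = 0)
Z = 2*√2 (Z = 0 + √(-3 + 5)*2 = 0 + √2*2 = 0 + 2*√2 = 2*√2 ≈ 2.8284)
-32*O(-2, -4) + Z = -96/(-4 - 2) + 2*√2 = -96/(-6) + 2*√2 = -96*(-1)/6 + 2*√2 = -32*(-½) + 2*√2 = 16 + 2*√2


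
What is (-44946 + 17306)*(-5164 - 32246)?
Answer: 1034012400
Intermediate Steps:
(-44946 + 17306)*(-5164 - 32246) = -27640*(-37410) = 1034012400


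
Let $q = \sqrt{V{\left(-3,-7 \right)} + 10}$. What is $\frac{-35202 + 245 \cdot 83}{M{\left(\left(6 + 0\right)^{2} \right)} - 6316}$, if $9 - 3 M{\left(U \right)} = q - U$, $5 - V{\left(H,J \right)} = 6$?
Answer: $\frac{14867}{6302} \approx 2.3591$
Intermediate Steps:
$V{\left(H,J \right)} = -1$ ($V{\left(H,J \right)} = 5 - 6 = -1$)
$q = 3$ ($q = \sqrt{-1 + 10} = \sqrt{9} = 3$)
$M{\left(U \right)} = 2 + \frac{U}{3}$ ($M{\left(U \right)} = 3 - \frac{3 - U}{3} = 3 + \left(-1 + \frac{U}{3}\right) = 2 + \frac{U}{3}$)
$\frac{-35202 + 245 \cdot 83}{M{\left(\left(6 + 0\right)^{2} \right)} - 6316} = \frac{-35202 + 245 \cdot 83}{\left(2 + \frac{\left(6 + 0\right)^{2}}{3}\right) - 6316} = \frac{-35202 + 20335}{\left(2 + \frac{6^{2}}{3}\right) - 6316} = - \frac{14867}{\left(2 + \frac{1}{3} \cdot 36\right) - 6316} = - \frac{14867}{\left(2 + 12\right) - 6316} = - \frac{14867}{14 - 6316} = - \frac{14867}{-6302} = \left(-14867\right) \left(- \frac{1}{6302}\right) = \frac{14867}{6302}$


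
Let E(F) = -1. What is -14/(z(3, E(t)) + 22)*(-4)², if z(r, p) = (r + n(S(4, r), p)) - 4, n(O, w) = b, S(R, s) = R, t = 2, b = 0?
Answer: -32/3 ≈ -10.667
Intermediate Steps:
n(O, w) = 0
z(r, p) = -4 + r (z(r, p) = (r + 0) - 4 = r - 4 = -4 + r)
-14/(z(3, E(t)) + 22)*(-4)² = -14/((-4 + 3) + 22)*(-4)² = -14/(-1 + 22)*16 = -14/21*16 = -14*1/21*16 = -⅔*16 = -32/3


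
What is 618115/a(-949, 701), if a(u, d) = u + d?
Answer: -618115/248 ≈ -2492.4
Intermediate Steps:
a(u, d) = d + u
618115/a(-949, 701) = 618115/(701 - 949) = 618115/(-248) = 618115*(-1/248) = -618115/248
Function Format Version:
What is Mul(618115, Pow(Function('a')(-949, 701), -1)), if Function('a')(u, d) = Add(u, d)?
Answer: Rational(-618115, 248) ≈ -2492.4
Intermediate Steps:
Function('a')(u, d) = Add(d, u)
Mul(618115, Pow(Function('a')(-949, 701), -1)) = Mul(618115, Pow(Add(701, -949), -1)) = Mul(618115, Pow(-248, -1)) = Mul(618115, Rational(-1, 248)) = Rational(-618115, 248)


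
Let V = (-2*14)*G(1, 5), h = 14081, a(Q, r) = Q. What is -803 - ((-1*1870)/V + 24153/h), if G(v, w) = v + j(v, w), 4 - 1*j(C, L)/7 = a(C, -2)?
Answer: -318470373/394268 ≈ -807.75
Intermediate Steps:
j(C, L) = 28 - 7*C
G(v, w) = 28 - 6*v (G(v, w) = v + (28 - 7*v) = 28 - 6*v)
V = -616 (V = (-2*14)*(28 - 6*1) = -28*(28 - 6) = -28*22 = -616)
-803 - ((-1*1870)/V + 24153/h) = -803 - (-1*1870/(-616) + 24153/14081) = -803 - (-1870*(-1/616) + 24153*(1/14081)) = -803 - (85/28 + 24153/14081) = -803 - 1*1873169/394268 = -803 - 1873169/394268 = -318470373/394268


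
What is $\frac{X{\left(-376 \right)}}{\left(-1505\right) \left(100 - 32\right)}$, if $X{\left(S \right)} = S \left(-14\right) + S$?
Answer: $- \frac{1222}{25585} \approx -0.047762$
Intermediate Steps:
$X{\left(S \right)} = - 13 S$ ($X{\left(S \right)} = - 14 S + S = - 13 S$)
$\frac{X{\left(-376 \right)}}{\left(-1505\right) \left(100 - 32\right)} = \frac{\left(-13\right) \left(-376\right)}{\left(-1505\right) \left(100 - 32\right)} = \frac{4888}{\left(-1505\right) 68} = \frac{4888}{-102340} = 4888 \left(- \frac{1}{102340}\right) = - \frac{1222}{25585}$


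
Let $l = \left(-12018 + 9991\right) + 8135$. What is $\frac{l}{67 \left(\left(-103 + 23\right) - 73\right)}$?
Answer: $- \frac{2036}{3417} \approx -0.59584$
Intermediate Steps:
$l = 6108$ ($l = -2027 + 8135 = 6108$)
$\frac{l}{67 \left(\left(-103 + 23\right) - 73\right)} = \frac{6108}{67 \left(\left(-103 + 23\right) - 73\right)} = \frac{6108}{67 \left(-80 - 73\right)} = \frac{6108}{67 \left(-153\right)} = \frac{6108}{-10251} = 6108 \left(- \frac{1}{10251}\right) = - \frac{2036}{3417}$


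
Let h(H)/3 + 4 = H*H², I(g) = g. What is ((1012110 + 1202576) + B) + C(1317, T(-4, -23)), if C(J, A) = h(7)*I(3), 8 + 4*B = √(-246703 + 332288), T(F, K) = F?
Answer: 2217735 + √85585/4 ≈ 2.2178e+6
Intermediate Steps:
B = -2 + √85585/4 (B = -2 + √(-246703 + 332288)/4 = -2 + √85585/4 ≈ 71.137)
h(H) = -12 + 3*H³ (h(H) = -12 + 3*(H*H²) = -12 + 3*H³)
C(J, A) = 3051 (C(J, A) = (-12 + 3*7³)*3 = (-12 + 3*343)*3 = (-12 + 1029)*3 = 1017*3 = 3051)
((1012110 + 1202576) + B) + C(1317, T(-4, -23)) = ((1012110 + 1202576) + (-2 + √85585/4)) + 3051 = (2214686 + (-2 + √85585/4)) + 3051 = (2214684 + √85585/4) + 3051 = 2217735 + √85585/4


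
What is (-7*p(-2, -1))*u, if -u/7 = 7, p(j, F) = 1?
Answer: 343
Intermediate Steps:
u = -49 (u = -7*7 = -49)
(-7*p(-2, -1))*u = -7*1*(-49) = -7*(-49) = 343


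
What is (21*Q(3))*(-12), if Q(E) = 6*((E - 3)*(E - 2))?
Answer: 0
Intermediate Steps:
Q(E) = 6*(-3 + E)*(-2 + E) (Q(E) = 6*((-3 + E)*(-2 + E)) = 6*(-3 + E)*(-2 + E))
(21*Q(3))*(-12) = (21*(36 - 30*3 + 6*3²))*(-12) = (21*(36 - 90 + 6*9))*(-12) = (21*(36 - 90 + 54))*(-12) = (21*0)*(-12) = 0*(-12) = 0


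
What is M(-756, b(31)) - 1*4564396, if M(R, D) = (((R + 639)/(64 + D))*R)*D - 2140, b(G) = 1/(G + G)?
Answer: -31965596/7 ≈ -4.5665e+6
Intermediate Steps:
b(G) = 1/(2*G)
M(R, D) = -2140 + D*R*(639 + R)/(64 + D) (M(R, D) = (((639 + R)/(64 + D))*R)*D - 2140 = (R*(639 + R)/(64 + D))*D - 2140 = D*R*(639 + R)/(64 + D) - 2140 = -2140 + D*R*(639 + R)/(64 + D))
M(-756, b(31)) - 1*4564396 = (-136960 - 1070/31 + ((½)/31)*(-756)² + 639*((½)/31)*(-756))/(64 + (½)/31) - 1*4564396 = (-136960 - 1070/31 + ((½)*(1/31))*571536 + 639*((½)*(1/31))*(-756))/(64 + (½)*(1/31)) - 4564396 = (-136960 - 2140*1/62 + (1/62)*571536 + 639*(1/62)*(-756))/(64 + 1/62) - 4564396 = (-136960 - 1070/31 + 285768/31 - 241542/31)/(3969/62) - 4564396 = (62/3969)*(-4202604/31) - 4564396 = -14824/7 - 4564396 = -31965596/7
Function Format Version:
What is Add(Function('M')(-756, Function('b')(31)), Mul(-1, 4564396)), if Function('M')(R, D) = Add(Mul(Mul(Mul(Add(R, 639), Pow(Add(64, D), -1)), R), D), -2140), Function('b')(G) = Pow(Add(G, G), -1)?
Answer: Rational(-31965596, 7) ≈ -4.5665e+6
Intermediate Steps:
Function('b')(G) = Mul(Rational(1, 2), Pow(G, -1)) (Function('b')(G) = Pow(Mul(2, G), -1) = Mul(Rational(1, 2), Pow(G, -1)))
Function('M')(R, D) = Add(-2140, Mul(D, R, Pow(Add(64, D), -1), Add(639, R))) (Function('M')(R, D) = Add(Mul(Mul(Mul(Add(639, R), Pow(Add(64, D), -1)), R), D), -2140) = Add(Mul(Mul(Mul(Pow(Add(64, D), -1), Add(639, R)), R), D), -2140) = Add(Mul(Mul(R, Pow(Add(64, D), -1), Add(639, R)), D), -2140) = Add(Mul(D, R, Pow(Add(64, D), -1), Add(639, R)), -2140) = Add(-2140, Mul(D, R, Pow(Add(64, D), -1), Add(639, R))))
Add(Function('M')(-756, Function('b')(31)), Mul(-1, 4564396)) = Add(Mul(Pow(Add(64, Mul(Rational(1, 2), Pow(31, -1))), -1), Add(-136960, Mul(-2140, Mul(Rational(1, 2), Pow(31, -1))), Mul(Mul(Rational(1, 2), Pow(31, -1)), Pow(-756, 2)), Mul(639, Mul(Rational(1, 2), Pow(31, -1)), -756))), Mul(-1, 4564396)) = Add(Mul(Pow(Add(64, Mul(Rational(1, 2), Rational(1, 31))), -1), Add(-136960, Mul(-2140, Mul(Rational(1, 2), Rational(1, 31))), Mul(Mul(Rational(1, 2), Rational(1, 31)), 571536), Mul(639, Mul(Rational(1, 2), Rational(1, 31)), -756))), -4564396) = Add(Mul(Pow(Add(64, Rational(1, 62)), -1), Add(-136960, Mul(-2140, Rational(1, 62)), Mul(Rational(1, 62), 571536), Mul(639, Rational(1, 62), -756))), -4564396) = Add(Mul(Pow(Rational(3969, 62), -1), Add(-136960, Rational(-1070, 31), Rational(285768, 31), Rational(-241542, 31))), -4564396) = Add(Mul(Rational(62, 3969), Rational(-4202604, 31)), -4564396) = Add(Rational(-14824, 7), -4564396) = Rational(-31965596, 7)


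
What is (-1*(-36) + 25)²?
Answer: 3721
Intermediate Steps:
(-1*(-36) + 25)² = (36 + 25)² = 61² = 3721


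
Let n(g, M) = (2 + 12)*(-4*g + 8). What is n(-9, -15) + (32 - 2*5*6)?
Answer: 588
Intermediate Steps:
n(g, M) = 112 - 56*g (n(g, M) = 14*(8 - 4*g) = 112 - 56*g)
n(-9, -15) + (32 - 2*5*6) = (112 - 56*(-9)) + (32 - 2*5*6) = (112 + 504) + (32 - 10*6) = 616 + (32 - 1*60) = 616 + (32 - 60) = 616 - 28 = 588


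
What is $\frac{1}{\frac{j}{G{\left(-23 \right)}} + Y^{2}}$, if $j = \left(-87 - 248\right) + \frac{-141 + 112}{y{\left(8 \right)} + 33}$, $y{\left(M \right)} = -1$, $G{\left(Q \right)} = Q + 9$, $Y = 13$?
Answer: $\frac{448}{86461} \approx 0.0051815$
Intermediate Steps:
$G{\left(Q \right)} = 9 + Q$
$j = - \frac{10749}{32}$ ($j = \left(-87 - 248\right) + \frac{-141 + 112}{-1 + 33} = -335 - \frac{29}{32} = - \frac{10749}{32} \approx -335.91$)
$\frac{1}{\frac{j}{G{\left(-23 \right)}} + Y^{2}} = \frac{1}{- \frac{10749}{32 \left(9 - 23\right)} + 13^{2}} = \frac{1}{- \frac{10749}{32 \left(-14\right)} + 169} = \frac{1}{\left(- \frac{10749}{32}\right) \left(- \frac{1}{14}\right) + 169} = \frac{1}{\frac{10749}{448} + 169} = \frac{1}{\frac{86461}{448}} = \frac{448}{86461}$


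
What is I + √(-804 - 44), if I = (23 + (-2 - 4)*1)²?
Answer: 289 + 4*I*√53 ≈ 289.0 + 29.12*I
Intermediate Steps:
I = 289 (I = (23 - 6*1)² = (23 - 6)² = 17² = 289)
I + √(-804 - 44) = 289 + √(-804 - 44) = 289 + √(-848) = 289 + 4*I*√53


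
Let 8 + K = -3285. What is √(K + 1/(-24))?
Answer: I*√474198/12 ≈ 57.385*I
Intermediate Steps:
K = -3293 (K = -8 - 3285 = -3293)
√(K + 1/(-24)) = √(-3293 + 1/(-24)) = √(-3293 - 1/24) = √(-79033/24) = I*√474198/12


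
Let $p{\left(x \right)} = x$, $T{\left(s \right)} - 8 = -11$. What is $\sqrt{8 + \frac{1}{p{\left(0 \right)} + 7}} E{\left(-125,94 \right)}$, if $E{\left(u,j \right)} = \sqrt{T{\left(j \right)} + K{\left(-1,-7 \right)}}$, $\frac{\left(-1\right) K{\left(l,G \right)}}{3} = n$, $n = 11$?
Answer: $\frac{6 i \sqrt{399}}{7} \approx 17.121 i$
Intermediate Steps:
$T{\left(s \right)} = -3$ ($T{\left(s \right)} = 8 - 11 = -3$)
$K{\left(l,G \right)} = -33$ ($K{\left(l,G \right)} = \left(-3\right) 11 = -33$)
$E{\left(u,j \right)} = 6 i$ ($E{\left(u,j \right)} = \sqrt{-3 - 33} = \sqrt{-36} = 6 i$)
$\sqrt{8 + \frac{1}{p{\left(0 \right)} + 7}} E{\left(-125,94 \right)} = \sqrt{8 + \frac{1}{0 + 7}} \cdot 6 i = \sqrt{8 + \frac{1}{7}} \cdot 6 i = \sqrt{\frac{57}{7}} \cdot 6 i = \frac{\sqrt{399}}{7} \cdot 6 i = \frac{6 i \sqrt{399}}{7}$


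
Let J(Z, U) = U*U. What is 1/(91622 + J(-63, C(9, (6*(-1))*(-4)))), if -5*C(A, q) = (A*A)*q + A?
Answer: 25/6104759 ≈ 4.0952e-6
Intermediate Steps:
C(A, q) = -A/5 - q*A²/5 (C(A, q) = -((A*A)*q + A)/5 = -(A²*q + A)/5 = -(q*A² + A)/5 = -(A + q*A²)/5 = -A/5 - q*A²/5)
J(Z, U) = U²
1/(91622 + J(-63, C(9, (6*(-1))*(-4)))) = 1/(91622 + (-⅕*9*(1 + 9*((6*(-1))*(-4))))²) = 1/(91622 + (-⅕*9*(1 + 9*(-6*(-4))))²) = 1/(91622 + (-⅕*9*(1 + 9*24))²) = 1/(91622 + (-⅕*9*(1 + 216))²) = 1/(91622 + (-⅕*9*217)²) = 1/(91622 + (-1953/5)²) = 1/(91622 + 3814209/25) = 1/(6104759/25) = 25/6104759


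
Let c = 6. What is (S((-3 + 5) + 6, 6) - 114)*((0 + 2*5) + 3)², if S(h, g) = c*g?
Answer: -13182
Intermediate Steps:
S(h, g) = 6*g
(S((-3 + 5) + 6, 6) - 114)*((0 + 2*5) + 3)² = (6*6 - 114)*((0 + 2*5) + 3)² = (36 - 114)*((0 + 10) + 3)² = -78*(10 + 3)² = -78*13² = -78*169 = -13182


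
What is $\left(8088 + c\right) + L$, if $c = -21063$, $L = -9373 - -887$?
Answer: $-21461$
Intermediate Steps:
$L = -8486$ ($L = -9373 + 887 = -8486$)
$\left(8088 + c\right) + L = \left(8088 - 21063\right) - 8486 = -12975 - 8486 = -21461$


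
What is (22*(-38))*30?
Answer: -25080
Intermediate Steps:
(22*(-38))*30 = -836*30 = -25080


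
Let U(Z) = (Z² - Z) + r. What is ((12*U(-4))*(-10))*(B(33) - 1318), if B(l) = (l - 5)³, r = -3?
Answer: -42093360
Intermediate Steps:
U(Z) = -3 + Z² - Z (U(Z) = (Z² - Z) - 3 = -3 + Z² - Z)
B(l) = (-5 + l)³
((12*U(-4))*(-10))*(B(33) - 1318) = ((12*(-3 + (-4)² - 1*(-4)))*(-10))*((-5 + 33)³ - 1318) = ((12*(-3 + 16 + 4))*(-10))*(28³ - 1318) = ((12*17)*(-10))*(21952 - 1318) = (204*(-10))*20634 = -2040*20634 = -42093360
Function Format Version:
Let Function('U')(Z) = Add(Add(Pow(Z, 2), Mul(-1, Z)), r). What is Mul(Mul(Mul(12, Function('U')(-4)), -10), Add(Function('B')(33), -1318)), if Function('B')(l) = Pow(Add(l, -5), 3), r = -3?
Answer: -42093360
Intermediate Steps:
Function('U')(Z) = Add(-3, Pow(Z, 2), Mul(-1, Z)) (Function('U')(Z) = Add(Add(Pow(Z, 2), Mul(-1, Z)), -3) = Add(-3, Pow(Z, 2), Mul(-1, Z)))
Function('B')(l) = Pow(Add(-5, l), 3)
Mul(Mul(Mul(12, Function('U')(-4)), -10), Add(Function('B')(33), -1318)) = Mul(Mul(Mul(12, Add(-3, Pow(-4, 2), Mul(-1, -4))), -10), Add(Pow(Add(-5, 33), 3), -1318)) = Mul(Mul(Mul(12, Add(-3, 16, 4)), -10), Add(Pow(28, 3), -1318)) = Mul(Mul(Mul(12, 17), -10), Add(21952, -1318)) = Mul(Mul(204, -10), 20634) = Mul(-2040, 20634) = -42093360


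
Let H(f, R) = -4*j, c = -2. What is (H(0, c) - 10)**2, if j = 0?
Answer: 100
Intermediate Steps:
H(f, R) = 0 (H(f, R) = -4*0 = 0)
(H(0, c) - 10)**2 = (0 - 10)**2 = (-10)**2 = 100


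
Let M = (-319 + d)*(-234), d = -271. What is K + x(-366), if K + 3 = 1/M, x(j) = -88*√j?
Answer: -414179/138060 - 88*I*√366 ≈ -3.0 - 1683.5*I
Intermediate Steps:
M = 138060 (M = (-319 - 271)*(-234) = -590*(-234) = 138060)
K = -414179/138060 (K = -3 + 1/138060 = -414179/138060 ≈ -3.0000)
K + x(-366) = -414179/138060 - 88*I*√366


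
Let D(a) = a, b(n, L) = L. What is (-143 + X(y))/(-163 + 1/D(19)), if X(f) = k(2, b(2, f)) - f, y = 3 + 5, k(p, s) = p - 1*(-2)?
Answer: 931/1032 ≈ 0.90213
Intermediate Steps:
k(p, s) = 2 + p (k(p, s) = p + 2 = 2 + p)
y = 8
X(f) = 4 - f (X(f) = (2 + 2) - f = 4 - f)
(-143 + X(y))/(-163 + 1/D(19)) = (-143 + (4 - 1*8))/(-163 + 1/19) = (-143 + (4 - 8))/(-163 + 1/19) = (-143 - 4)/(-3096/19) = -147*(-19/3096) = 931/1032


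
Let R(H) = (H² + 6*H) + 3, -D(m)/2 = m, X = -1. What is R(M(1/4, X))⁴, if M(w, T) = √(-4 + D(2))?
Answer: 40369 + 63120*I*√2 ≈ 40369.0 + 89265.0*I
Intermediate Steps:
D(m) = -2*m
M(w, T) = 2*I*√2 (M(w, T) = √(-4 - 2*2) = √(-4 - 4) = √(-8) = 2*I*√2)
R(H) = 3 + H² + 6*H
R(M(1/4, X))⁴ = (3 + (2*I*√2)² + 6*(2*I*√2))⁴ = (3 - 8 + 12*I*√2)⁴ = (-5 + 12*I*√2)⁴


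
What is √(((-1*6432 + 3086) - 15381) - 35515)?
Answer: I*√54242 ≈ 232.9*I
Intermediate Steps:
√(((-1*6432 + 3086) - 15381) - 35515) = √(((-6432 + 3086) - 15381) - 35515) = √((-3346 - 15381) - 35515) = √(-18727 - 35515) = √(-54242) = I*√54242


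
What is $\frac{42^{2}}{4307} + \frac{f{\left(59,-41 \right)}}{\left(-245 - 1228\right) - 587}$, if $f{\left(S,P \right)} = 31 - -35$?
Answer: $\frac{1674789}{4436210} \approx 0.37753$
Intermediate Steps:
$f{\left(S,P \right)} = 66$ ($f{\left(S,P \right)} = 31 + 35 = 66$)
$\frac{42^{2}}{4307} + \frac{f{\left(59,-41 \right)}}{\left(-245 - 1228\right) - 587} = \frac{42^{2}}{4307} + \frac{66}{\left(-245 - 1228\right) - 587} = 1764 \cdot \frac{1}{4307} + \frac{66}{-1473 - 587} = \frac{1764}{4307} + \frac{66}{-2060} = \frac{1764}{4307} + 66 \left(- \frac{1}{2060}\right) = \frac{1764}{4307} - \frac{33}{1030} = \frac{1674789}{4436210}$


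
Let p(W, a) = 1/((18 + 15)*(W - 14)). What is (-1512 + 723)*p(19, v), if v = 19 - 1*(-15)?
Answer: -263/55 ≈ -4.7818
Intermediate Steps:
v = 34 (v = 19 + 15 = 34)
p(W, a) = 1/(-462 + 33*W) (p(W, a) = 1/(33*(-14 + W)) = 1/(-462 + 33*W))
(-1512 + 723)*p(19, v) = (-1512 + 723)*(1/(33*(-14 + 19))) = -263/(11*5) = -789*1/165 = -263/55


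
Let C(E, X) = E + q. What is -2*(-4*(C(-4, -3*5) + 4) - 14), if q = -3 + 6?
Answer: 52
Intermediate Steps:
q = 3
C(E, X) = 3 + E (C(E, X) = E + 3 = 3 + E)
-2*(-4*(C(-4, -3*5) + 4) - 14) = -2*(-4*((3 - 4) + 4) - 14) = -2*(-4*(-1 + 4) - 14) = -2*(-4*3 - 14) = -2*(-12 - 14) = -2*(-26) = 52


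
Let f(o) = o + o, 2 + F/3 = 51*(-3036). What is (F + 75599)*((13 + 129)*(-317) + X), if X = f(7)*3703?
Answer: -2655511620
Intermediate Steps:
F = -464514 (F = -6 + 3*(51*(-3036)) = -6 + 3*(-154836) = -6 - 464508 = -464514)
f(o) = 2*o
X = 51842 (X = (2*7)*3703 = 14*3703 = 51842)
(F + 75599)*((13 + 129)*(-317) + X) = (-464514 + 75599)*((13 + 129)*(-317) + 51842) = -388915*(142*(-317) + 51842) = -388915*(-45014 + 51842) = -388915*6828 = -2655511620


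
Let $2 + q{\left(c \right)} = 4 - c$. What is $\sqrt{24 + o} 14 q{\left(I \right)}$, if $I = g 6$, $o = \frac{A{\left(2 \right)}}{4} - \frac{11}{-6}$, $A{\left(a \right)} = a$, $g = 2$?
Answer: $- \frac{140 \sqrt{237}}{3} \approx -718.42$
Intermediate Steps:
$o = \frac{7}{3}$ ($o = \frac{2}{4} - \frac{11}{-6} = 2 \cdot \frac{1}{4} - - \frac{11}{6} = \frac{1}{2} + \frac{11}{6} = \frac{7}{3} \approx 2.3333$)
$I = 12$ ($I = 2 \cdot 6 = 12$)
$q{\left(c \right)} = 2 - c$ ($q{\left(c \right)} = -2 - \left(-4 + c\right) = 2 - c$)
$\sqrt{24 + o} 14 q{\left(I \right)} = \sqrt{24 + \frac{7}{3}} \cdot 14 \left(2 - 12\right) = \sqrt{\frac{79}{3}} \cdot 14 \left(2 - 12\right) = \frac{\sqrt{237}}{3} \cdot 14 \left(-10\right) = \frac{14 \sqrt{237}}{3} \left(-10\right) = - \frac{140 \sqrt{237}}{3}$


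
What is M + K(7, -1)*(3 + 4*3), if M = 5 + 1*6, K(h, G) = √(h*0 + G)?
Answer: 11 + 15*I ≈ 11.0 + 15.0*I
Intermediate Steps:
K(h, G) = √G (K(h, G) = √(0 + G) = √G)
M = 11 (M = 5 + 6 = 11)
M + K(7, -1)*(3 + 4*3) = 11 + √(-1)*(3 + 4*3) = 11 + I*(3 + 12) = 11 + I*15 = 11 + 15*I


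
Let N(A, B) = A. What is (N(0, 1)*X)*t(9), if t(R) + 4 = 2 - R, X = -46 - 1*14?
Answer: 0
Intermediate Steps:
X = -60 (X = -46 - 14 = -60)
t(R) = -2 - R (t(R) = -4 + (2 - R) = -2 - R)
(N(0, 1)*X)*t(9) = (0*(-60))*(-2 - 1*9) = 0*(-2 - 9) = 0*(-11) = 0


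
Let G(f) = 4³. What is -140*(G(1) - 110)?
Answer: 6440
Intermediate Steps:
G(f) = 64
-140*(G(1) - 110) = -140*(64 - 110) = -140*(-46) = 6440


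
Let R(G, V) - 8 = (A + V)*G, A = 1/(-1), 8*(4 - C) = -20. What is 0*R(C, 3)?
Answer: 0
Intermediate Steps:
C = 13/2 (C = 4 - ⅛*(-20) = 4 + 5/2 = 13/2 ≈ 6.5000)
A = -1
R(G, V) = 8 + G*(-1 + V) (R(G, V) = 8 + (-1 + V)*G = 8 + G*(-1 + V))
0*R(C, 3) = 0*(8 - 1*13/2 + (13/2)*3) = 0*(8 - 13/2 + 39/2) = 0*21 = 0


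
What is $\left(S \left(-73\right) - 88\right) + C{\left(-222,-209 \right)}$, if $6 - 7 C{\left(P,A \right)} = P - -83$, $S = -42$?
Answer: $\frac{20991}{7} \approx 2998.7$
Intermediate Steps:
$C{\left(P,A \right)} = -11 - \frac{P}{7}$ ($C{\left(P,A \right)} = \frac{6}{7} - \frac{P - -83}{7} = \frac{6}{7} - \frac{P + 83}{7} = \frac{6}{7} - \frac{83 + P}{7} = \frac{6}{7} - \left(\frac{83}{7} + \frac{P}{7}\right) = -11 - \frac{P}{7}$)
$\left(S \left(-73\right) - 88\right) + C{\left(-222,-209 \right)} = \left(\left(-42\right) \left(-73\right) - 88\right) - - \frac{145}{7} = \left(3066 - 88\right) + \left(-11 + \frac{222}{7}\right) = 2978 + \frac{145}{7} = \frac{20991}{7}$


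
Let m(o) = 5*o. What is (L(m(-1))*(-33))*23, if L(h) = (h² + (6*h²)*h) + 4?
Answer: 547239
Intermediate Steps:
L(h) = 4 + h² + 6*h³ (L(h) = (h² + 6*h³) + 4 = 4 + h² + 6*h³)
(L(m(-1))*(-33))*23 = ((4 + (5*(-1))² + 6*(5*(-1))³)*(-33))*23 = ((4 + (-5)² + 6*(-5)³)*(-33))*23 = ((4 + 25 + 6*(-125))*(-33))*23 = ((4 + 25 - 750)*(-33))*23 = -721*(-33)*23 = 23793*23 = 547239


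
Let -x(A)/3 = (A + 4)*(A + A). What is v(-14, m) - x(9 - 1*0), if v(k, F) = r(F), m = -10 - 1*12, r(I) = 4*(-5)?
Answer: 682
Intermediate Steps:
r(I) = -20
m = -22 (m = -10 - 12 = -22)
v(k, F) = -20
x(A) = -6*A*(4 + A) (x(A) = -3*(A + 4)*(A + A) = -3*(4 + A)*2*A = -6*A*(4 + A))
v(-14, m) - x(9 - 1*0) = -20 - (-6)*(9 - 1*0)*(4 + (9 - 1*0)) = -20 - (-6)*(9 + 0)*(4 + (9 + 0)) = -20 - (-6)*9*(4 + 9) = -20 - (-6)*9*13 = -20 - 1*(-702) = -20 + 702 = 682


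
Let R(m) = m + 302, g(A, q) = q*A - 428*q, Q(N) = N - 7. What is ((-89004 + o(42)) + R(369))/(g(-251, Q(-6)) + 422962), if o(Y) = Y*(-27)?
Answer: -89467/431789 ≈ -0.20720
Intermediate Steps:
Q(N) = -7 + N
g(A, q) = -428*q + A*q (g(A, q) = A*q - 428*q = -428*q + A*q)
o(Y) = -27*Y
R(m) = 302 + m
((-89004 + o(42)) + R(369))/(g(-251, Q(-6)) + 422962) = ((-89004 - 27*42) + (302 + 369))/((-7 - 6)*(-428 - 251) + 422962) = ((-89004 - 1134) + 671)/(-13*(-679) + 422962) = (-90138 + 671)/(8827 + 422962) = -89467/431789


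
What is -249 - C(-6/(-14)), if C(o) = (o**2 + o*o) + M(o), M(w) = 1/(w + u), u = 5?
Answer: -464665/1862 ≈ -249.55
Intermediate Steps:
M(w) = 1/(5 + w) (M(w) = 1/(w + 5) = 1/(5 + w))
C(o) = 1/(5 + o) + 2*o**2 (C(o) = (o**2 + o*o) + 1/(5 + o) = (o**2 + o**2) + 1/(5 + o) = 2*o**2 + 1/(5 + o) = 1/(5 + o) + 2*o**2)
-249 - C(-6/(-14)) = -249 - (1 + 2*(-6/(-14))**2*(5 - 6/(-14)))/(5 - 6/(-14)) = -249 - (1 + 2*(-6*(-1/14))**2*(5 - 6*(-1/14)))/(5 - 6*(-1/14)) = -249 - (1 + 2*(3/7)**2*(5 + 3/7))/(5 + 3/7) = -249 - (1 + 2*(9/49)*(38/7))/38/7 = -249 - 7*(1 + 684/343)/38 = -249 - 7*1027/(38*343) = -249 - 1*1027/1862 = -249 - 1027/1862 = -464665/1862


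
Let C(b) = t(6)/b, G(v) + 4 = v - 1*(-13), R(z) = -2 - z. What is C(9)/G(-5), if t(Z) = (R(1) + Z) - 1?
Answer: 1/18 ≈ 0.055556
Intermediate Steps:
G(v) = 9 + v (G(v) = -4 + (v - 1*(-13)) = -4 + (v + 13) = -4 + (13 + v) = 9 + v)
t(Z) = -4 + Z (t(Z) = ((-2 - 1*1) + Z) - 1 = ((-2 - 1) + Z) - 1 = (-3 + Z) - 1 = -4 + Z)
C(b) = 2/b (C(b) = (-4 + 6)/b = 2/b)
C(9)/G(-5) = (2/9)/(9 - 5) = (2*(⅑))/4 = (2/9)*(¼) = 1/18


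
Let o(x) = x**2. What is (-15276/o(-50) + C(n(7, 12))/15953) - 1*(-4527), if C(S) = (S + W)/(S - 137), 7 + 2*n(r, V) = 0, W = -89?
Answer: 12666382773533/2801745625 ≈ 4520.9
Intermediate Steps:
n(r, V) = -7/2 (n(r, V) = -7/2 + (1/2)*0 = -7/2 + 0 = -7/2)
C(S) = (-89 + S)/(-137 + S) (C(S) = (S - 89)/(S - 137) = (-89 + S)/(-137 + S))
(-15276/o(-50) + C(n(7, 12))/15953) - 1*(-4527) = (-15276/((-50)**2) + ((-89 - 7/2)/(-137 - 7/2))/15953) - 1*(-4527) = (-15276/2500 + (-185/2/(-281/2))*(1/15953)) + 4527 = (-15276*1/2500 - 2/281*(-185/2)*(1/15953)) + 4527 = (-3819/625 + (185/281)*(1/15953)) + 4527 = (-3819/625 + 185/4482793) + 4527 = -17119670842/2801745625 + 4527 = 12666382773533/2801745625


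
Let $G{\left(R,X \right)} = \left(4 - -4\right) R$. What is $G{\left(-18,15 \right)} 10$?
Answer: $-1440$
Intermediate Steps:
$G{\left(R,X \right)} = 8 R$ ($G{\left(R,X \right)} = \left(4 + 4\right) R = 8 R$)
$G{\left(-18,15 \right)} 10 = 8 \left(-18\right) 10 = \left(-144\right) 10 = -1440$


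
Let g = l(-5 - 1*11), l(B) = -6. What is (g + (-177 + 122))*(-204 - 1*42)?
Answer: 15006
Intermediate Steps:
g = -6
(g + (-177 + 122))*(-204 - 1*42) = (-6 + (-177 + 122))*(-204 - 1*42) = (-6 - 55)*(-204 - 42) = -61*(-246) = 15006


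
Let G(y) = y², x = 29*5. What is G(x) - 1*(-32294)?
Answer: 53319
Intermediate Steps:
x = 145
G(x) - 1*(-32294) = 145² - 1*(-32294) = 21025 + 32294 = 53319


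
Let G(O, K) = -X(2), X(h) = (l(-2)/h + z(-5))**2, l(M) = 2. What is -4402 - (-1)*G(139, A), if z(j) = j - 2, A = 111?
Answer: -4438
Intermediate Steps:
z(j) = -2 + j
X(h) = (-7 + 2/h)**2 (X(h) = (2/h + (-2 - 5))**2 = (2/h - 7)**2 = (-7 + 2/h)**2)
G(O, K) = -36 (G(O, K) = -(-2 + 7*2)**2/2**2 = -(-2 + 14)**2/4 = -12**2/4 = -144/4 = -1*36 = -36)
-4402 - (-1)*G(139, A) = -4402 - (-1)*(-36) = -4402 - 1*36 = -4402 - 36 = -4438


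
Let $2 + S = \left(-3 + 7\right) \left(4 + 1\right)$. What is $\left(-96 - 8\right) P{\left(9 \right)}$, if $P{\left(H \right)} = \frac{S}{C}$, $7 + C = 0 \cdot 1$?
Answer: $\frac{1872}{7} \approx 267.43$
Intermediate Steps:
$C = -7$ ($C = -7 + 0 \cdot 1 = -7 + 0 = -7$)
$S = 18$ ($S = -2 + \left(-3 + 7\right) \left(4 + 1\right) = -2 + 4 \cdot 5 = -2 + 20 = 18$)
$P{\left(H \right)} = - \frac{18}{7}$ ($P{\left(H \right)} = \frac{18}{-7} = 18 \left(- \frac{1}{7}\right) = - \frac{18}{7}$)
$\left(-96 - 8\right) P{\left(9 \right)} = \left(-96 - 8\right) \left(- \frac{18}{7}\right) = \left(-104\right) \left(- \frac{18}{7}\right) = \frac{1872}{7}$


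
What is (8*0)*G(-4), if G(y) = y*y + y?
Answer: 0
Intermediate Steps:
G(y) = y + y**2 (G(y) = y**2 + y = y + y**2)
(8*0)*G(-4) = (8*0)*(-4*(1 - 4)) = 0*(-4*(-3)) = 0*12 = 0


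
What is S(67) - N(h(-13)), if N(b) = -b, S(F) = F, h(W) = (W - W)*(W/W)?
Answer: 67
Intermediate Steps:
h(W) = 0 (h(W) = 0*1 = 0)
S(67) - N(h(-13)) = 67 - (-1)*0 = 67 - 1*0 = 67 + 0 = 67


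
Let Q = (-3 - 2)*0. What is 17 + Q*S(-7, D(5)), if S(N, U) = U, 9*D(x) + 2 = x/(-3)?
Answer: 17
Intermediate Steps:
D(x) = -2/9 - x/27 (D(x) = -2/9 + (x/(-3))/9 = -2/9 + (x*(-⅓))/9 = -2/9 + (-x/3)/9 = -2/9 - x/27)
Q = 0 (Q = -5*0 = 0)
17 + Q*S(-7, D(5)) = 17 + 0*(-2/9 - 1/27*5) = 17 + 0*(-2/9 - 5/27) = 17 + 0*(-11/27) = 17 + 0 = 17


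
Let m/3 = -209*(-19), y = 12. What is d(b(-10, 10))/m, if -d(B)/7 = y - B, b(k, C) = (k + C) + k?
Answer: -14/1083 ≈ -0.012927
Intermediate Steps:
b(k, C) = C + 2*k (b(k, C) = (C + k) + k = C + 2*k)
d(B) = -84 + 7*B (d(B) = -7*(12 - B) = -84 + 7*B)
m = 11913 (m = 3*(-209*(-19)) = 3*3971 = 11913)
d(b(-10, 10))/m = (-84 + 7*(10 + 2*(-10)))/11913 = (-84 + 7*(10 - 20))*(1/11913) = (-84 + 7*(-10))*(1/11913) = (-84 - 70)*(1/11913) = -154*1/11913 = -14/1083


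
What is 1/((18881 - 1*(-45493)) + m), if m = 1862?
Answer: 1/66236 ≈ 1.5098e-5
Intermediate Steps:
1/((18881 - 1*(-45493)) + m) = 1/((18881 - 1*(-45493)) + 1862) = 1/((18881 + 45493) + 1862) = 1/(64374 + 1862) = 1/66236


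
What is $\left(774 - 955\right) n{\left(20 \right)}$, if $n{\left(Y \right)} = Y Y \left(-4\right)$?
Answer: $289600$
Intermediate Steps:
$n{\left(Y \right)} = - 4 Y^{2}$ ($n{\left(Y \right)} = Y^{2} \left(-4\right) = - 4 Y^{2}$)
$\left(774 - 955\right) n{\left(20 \right)} = \left(774 - 955\right) \left(- 4 \cdot 20^{2}\right) = - 181 \left(\left(-4\right) 400\right) = \left(-181\right) \left(-1600\right) = 289600$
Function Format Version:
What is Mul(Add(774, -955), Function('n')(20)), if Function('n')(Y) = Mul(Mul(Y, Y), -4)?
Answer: 289600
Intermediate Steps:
Function('n')(Y) = Mul(-4, Pow(Y, 2)) (Function('n')(Y) = Mul(Pow(Y, 2), -4) = Mul(-4, Pow(Y, 2)))
Mul(Add(774, -955), Function('n')(20)) = Mul(Add(774, -955), Mul(-4, Pow(20, 2))) = Mul(-181, Mul(-4, 400)) = Mul(-181, -1600) = 289600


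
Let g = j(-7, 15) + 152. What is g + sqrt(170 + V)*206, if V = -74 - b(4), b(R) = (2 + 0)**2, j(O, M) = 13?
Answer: 165 + 412*sqrt(23) ≈ 2140.9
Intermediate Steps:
b(R) = 4 (b(R) = 2**2 = 4)
V = -78 (V = -74 - 1*4 = -74 - 4 = -78)
g = 165 (g = 13 + 152 = 165)
g + sqrt(170 + V)*206 = 165 + sqrt(170 - 78)*206 = 165 + sqrt(92)*206 = 165 + (2*sqrt(23))*206 = 165 + 412*sqrt(23)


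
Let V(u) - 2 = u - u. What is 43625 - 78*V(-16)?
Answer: 43469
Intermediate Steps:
V(u) = 2 (V(u) = 2 + (u - u) = 2 + 0 = 2)
43625 - 78*V(-16) = 43625 - 78*2 = 43625 - 156 = 43469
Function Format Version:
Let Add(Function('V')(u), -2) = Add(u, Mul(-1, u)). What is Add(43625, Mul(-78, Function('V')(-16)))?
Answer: 43469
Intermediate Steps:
Function('V')(u) = 2 (Function('V')(u) = Add(2, Add(u, Mul(-1, u))) = Add(2, 0) = 2)
Add(43625, Mul(-78, Function('V')(-16))) = Add(43625, Mul(-78, 2)) = Add(43625, -156) = 43469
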